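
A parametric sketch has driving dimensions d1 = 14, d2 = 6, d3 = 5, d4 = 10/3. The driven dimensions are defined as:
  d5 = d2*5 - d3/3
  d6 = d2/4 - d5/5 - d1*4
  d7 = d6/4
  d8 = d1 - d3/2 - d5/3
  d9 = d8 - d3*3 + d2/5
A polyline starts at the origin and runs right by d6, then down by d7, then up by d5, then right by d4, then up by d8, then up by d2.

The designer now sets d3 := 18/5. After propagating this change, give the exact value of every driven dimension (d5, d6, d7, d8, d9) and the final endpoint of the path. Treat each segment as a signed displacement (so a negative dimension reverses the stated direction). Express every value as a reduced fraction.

Apply edit: d3 := 18/5
  d5 = d2*5 - d3/3 = 144/5
  d6 = d2/4 - d5/5 - d1*4 = -3013/50
  d7 = d6/4 = -3013/200
  d8 = d1 - d3/2 - d5/3 = 13/5
  d9 = d8 - d3*3 + d2/5 = -7
Walk from origin (0, 0):
  seg 1: right by d6 = -3013/50 → (-3013/50, 0)
  seg 2: down by d7 = -3013/200 → (-3013/50, 3013/200)
  seg 3: up by d5 = 144/5 → (-3013/50, 8773/200)
  seg 4: right by d4 = 10/3 → (-8539/150, 8773/200)
  seg 5: up by d8 = 13/5 → (-8539/150, 9293/200)
  seg 6: up by d2 = 6 → (-8539/150, 10493/200)

d5 = 144/5
d6 = -3013/50
d7 = -3013/200
d8 = 13/5
d9 = -7
endpoint = (-8539/150, 10493/200)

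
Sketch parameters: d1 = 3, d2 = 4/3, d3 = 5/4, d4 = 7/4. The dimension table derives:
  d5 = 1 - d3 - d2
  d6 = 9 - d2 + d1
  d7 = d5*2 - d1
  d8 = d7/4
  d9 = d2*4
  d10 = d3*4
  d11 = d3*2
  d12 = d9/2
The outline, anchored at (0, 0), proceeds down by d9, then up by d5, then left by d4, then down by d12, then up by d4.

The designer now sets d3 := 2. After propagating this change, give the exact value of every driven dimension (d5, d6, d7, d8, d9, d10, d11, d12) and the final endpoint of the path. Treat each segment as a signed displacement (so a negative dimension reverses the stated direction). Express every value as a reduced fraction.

d5 = -7/3
d6 = 32/3
d7 = -23/3
d8 = -23/12
d9 = 16/3
d10 = 8
d11 = 4
d12 = 8/3
endpoint = (-7/4, -103/12)

Apply edit: d3 := 2
  d5 = 1 - d3 - d2 = -7/3
  d6 = 9 - d2 + d1 = 32/3
  d7 = d5*2 - d1 = -23/3
  d8 = d7/4 = -23/12
  d9 = d2*4 = 16/3
  d10 = d3*4 = 8
  d11 = d3*2 = 4
  d12 = d9/2 = 8/3
Walk from origin (0, 0):
  seg 1: down by d9 = 16/3 → (0, -16/3)
  seg 2: up by d5 = -7/3 → (0, -23/3)
  seg 3: left by d4 = 7/4 → (-7/4, -23/3)
  seg 4: down by d12 = 8/3 → (-7/4, -31/3)
  seg 5: up by d4 = 7/4 → (-7/4, -103/12)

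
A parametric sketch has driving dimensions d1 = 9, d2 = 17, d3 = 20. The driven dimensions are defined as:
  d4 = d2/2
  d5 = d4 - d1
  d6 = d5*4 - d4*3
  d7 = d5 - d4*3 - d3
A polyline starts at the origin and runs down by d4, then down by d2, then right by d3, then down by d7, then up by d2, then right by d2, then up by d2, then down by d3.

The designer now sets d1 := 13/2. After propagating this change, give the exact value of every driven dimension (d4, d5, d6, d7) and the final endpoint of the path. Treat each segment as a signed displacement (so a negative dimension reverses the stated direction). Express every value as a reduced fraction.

d4 = 17/2
d5 = 2
d6 = -35/2
d7 = -87/2
endpoint = (37, 32)

Apply edit: d1 := 13/2
  d4 = d2/2 = 17/2
  d5 = d4 - d1 = 2
  d6 = d5*4 - d4*3 = -35/2
  d7 = d5 - d4*3 - d3 = -87/2
Walk from origin (0, 0):
  seg 1: down by d4 = 17/2 → (0, -17/2)
  seg 2: down by d2 = 17 → (0, -51/2)
  seg 3: right by d3 = 20 → (20, -51/2)
  seg 4: down by d7 = -87/2 → (20, 18)
  seg 5: up by d2 = 17 → (20, 35)
  seg 6: right by d2 = 17 → (37, 35)
  seg 7: up by d2 = 17 → (37, 52)
  seg 8: down by d3 = 20 → (37, 32)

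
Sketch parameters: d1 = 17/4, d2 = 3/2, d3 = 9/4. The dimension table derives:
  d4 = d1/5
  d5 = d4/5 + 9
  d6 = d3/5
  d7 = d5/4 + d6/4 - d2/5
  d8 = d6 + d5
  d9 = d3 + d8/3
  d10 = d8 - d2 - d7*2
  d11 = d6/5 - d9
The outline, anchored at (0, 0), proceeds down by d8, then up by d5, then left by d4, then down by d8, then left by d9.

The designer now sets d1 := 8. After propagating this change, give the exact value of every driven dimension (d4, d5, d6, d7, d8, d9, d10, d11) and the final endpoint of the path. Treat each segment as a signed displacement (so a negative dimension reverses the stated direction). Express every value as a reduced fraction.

Apply edit: d1 := 8
  d4 = d1/5 = 8/5
  d5 = d4/5 + 9 = 233/25
  d6 = d3/5 = 9/20
  d7 = d5/4 + d6/4 - d2/5 = 857/400
  d8 = d6 + d5 = 977/100
  d9 = d3 + d8/3 = 413/75
  d10 = d8 - d2 - d7*2 = 797/200
  d11 = d6/5 - d9 = -65/12
Walk from origin (0, 0):
  seg 1: down by d8 = 977/100 → (0, -977/100)
  seg 2: up by d5 = 233/25 → (0, -9/20)
  seg 3: left by d4 = 8/5 → (-8/5, -9/20)
  seg 4: down by d8 = 977/100 → (-8/5, -511/50)
  seg 5: left by d9 = 413/75 → (-533/75, -511/50)

d4 = 8/5
d5 = 233/25
d6 = 9/20
d7 = 857/400
d8 = 977/100
d9 = 413/75
d10 = 797/200
d11 = -65/12
endpoint = (-533/75, -511/50)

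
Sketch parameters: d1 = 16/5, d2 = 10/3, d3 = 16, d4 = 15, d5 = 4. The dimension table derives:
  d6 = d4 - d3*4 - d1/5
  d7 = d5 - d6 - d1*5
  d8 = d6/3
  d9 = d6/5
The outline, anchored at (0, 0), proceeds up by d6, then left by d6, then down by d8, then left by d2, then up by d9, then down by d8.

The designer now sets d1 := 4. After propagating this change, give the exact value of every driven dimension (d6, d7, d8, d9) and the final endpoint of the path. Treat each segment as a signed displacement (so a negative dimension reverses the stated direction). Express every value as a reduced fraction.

Apply edit: d1 := 4
  d6 = d4 - d3*4 - d1/5 = -249/5
  d7 = d5 - d6 - d1*5 = 169/5
  d8 = d6/3 = -83/5
  d9 = d6/5 = -249/25
Walk from origin (0, 0):
  seg 1: up by d6 = -249/5 → (0, -249/5)
  seg 2: left by d6 = -249/5 → (249/5, -249/5)
  seg 3: down by d8 = -83/5 → (249/5, -166/5)
  seg 4: left by d2 = 10/3 → (697/15, -166/5)
  seg 5: up by d9 = -249/25 → (697/15, -1079/25)
  seg 6: down by d8 = -83/5 → (697/15, -664/25)

d6 = -249/5
d7 = 169/5
d8 = -83/5
d9 = -249/25
endpoint = (697/15, -664/25)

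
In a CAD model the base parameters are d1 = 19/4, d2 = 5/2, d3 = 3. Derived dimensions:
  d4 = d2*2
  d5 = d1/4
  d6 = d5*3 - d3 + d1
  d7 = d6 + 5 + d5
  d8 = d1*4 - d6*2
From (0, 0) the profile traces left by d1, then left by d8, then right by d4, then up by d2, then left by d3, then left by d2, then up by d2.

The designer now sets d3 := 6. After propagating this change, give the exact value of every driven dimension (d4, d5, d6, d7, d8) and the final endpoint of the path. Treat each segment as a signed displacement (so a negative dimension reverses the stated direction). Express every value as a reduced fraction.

d4 = 5
d5 = 19/16
d6 = 37/16
d7 = 17/2
d8 = 115/8
endpoint = (-181/8, 5)

Apply edit: d3 := 6
  d4 = d2*2 = 5
  d5 = d1/4 = 19/16
  d6 = d5*3 - d3 + d1 = 37/16
  d7 = d6 + 5 + d5 = 17/2
  d8 = d1*4 - d6*2 = 115/8
Walk from origin (0, 0):
  seg 1: left by d1 = 19/4 → (-19/4, 0)
  seg 2: left by d8 = 115/8 → (-153/8, 0)
  seg 3: right by d4 = 5 → (-113/8, 0)
  seg 4: up by d2 = 5/2 → (-113/8, 5/2)
  seg 5: left by d3 = 6 → (-161/8, 5/2)
  seg 6: left by d2 = 5/2 → (-181/8, 5/2)
  seg 7: up by d2 = 5/2 → (-181/8, 5)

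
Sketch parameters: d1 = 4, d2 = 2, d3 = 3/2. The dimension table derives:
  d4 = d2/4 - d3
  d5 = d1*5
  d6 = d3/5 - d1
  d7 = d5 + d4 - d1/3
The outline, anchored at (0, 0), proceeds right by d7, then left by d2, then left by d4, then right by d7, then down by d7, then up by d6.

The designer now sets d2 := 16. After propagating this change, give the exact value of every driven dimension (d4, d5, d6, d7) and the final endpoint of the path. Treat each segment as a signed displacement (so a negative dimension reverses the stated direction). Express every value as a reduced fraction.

d4 = 5/2
d5 = 20
d6 = -37/10
d7 = 127/6
endpoint = (143/6, -373/15)

Apply edit: d2 := 16
  d4 = d2/4 - d3 = 5/2
  d5 = d1*5 = 20
  d6 = d3/5 - d1 = -37/10
  d7 = d5 + d4 - d1/3 = 127/6
Walk from origin (0, 0):
  seg 1: right by d7 = 127/6 → (127/6, 0)
  seg 2: left by d2 = 16 → (31/6, 0)
  seg 3: left by d4 = 5/2 → (8/3, 0)
  seg 4: right by d7 = 127/6 → (143/6, 0)
  seg 5: down by d7 = 127/6 → (143/6, -127/6)
  seg 6: up by d6 = -37/10 → (143/6, -373/15)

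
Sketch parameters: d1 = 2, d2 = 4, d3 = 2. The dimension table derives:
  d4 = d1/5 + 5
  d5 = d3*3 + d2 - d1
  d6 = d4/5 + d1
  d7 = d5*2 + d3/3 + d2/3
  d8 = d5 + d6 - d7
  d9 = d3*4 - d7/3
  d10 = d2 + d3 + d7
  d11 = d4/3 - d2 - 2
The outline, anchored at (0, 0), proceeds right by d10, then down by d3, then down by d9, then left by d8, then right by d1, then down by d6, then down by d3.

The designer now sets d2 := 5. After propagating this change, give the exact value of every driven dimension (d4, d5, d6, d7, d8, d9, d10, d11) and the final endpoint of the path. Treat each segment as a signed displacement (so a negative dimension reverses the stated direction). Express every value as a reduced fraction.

d4 = 27/5
d5 = 9
d6 = 77/25
d7 = 61/3
d8 = -619/75
d9 = 11/9
d10 = 82/3
d11 = -26/5
endpoint = (2819/75, -1868/225)

Apply edit: d2 := 5
  d4 = d1/5 + 5 = 27/5
  d5 = d3*3 + d2 - d1 = 9
  d6 = d4/5 + d1 = 77/25
  d7 = d5*2 + d3/3 + d2/3 = 61/3
  d8 = d5 + d6 - d7 = -619/75
  d9 = d3*4 - d7/3 = 11/9
  d10 = d2 + d3 + d7 = 82/3
  d11 = d4/3 - d2 - 2 = -26/5
Walk from origin (0, 0):
  seg 1: right by d10 = 82/3 → (82/3, 0)
  seg 2: down by d3 = 2 → (82/3, -2)
  seg 3: down by d9 = 11/9 → (82/3, -29/9)
  seg 4: left by d8 = -619/75 → (2669/75, -29/9)
  seg 5: right by d1 = 2 → (2819/75, -29/9)
  seg 6: down by d6 = 77/25 → (2819/75, -1418/225)
  seg 7: down by d3 = 2 → (2819/75, -1868/225)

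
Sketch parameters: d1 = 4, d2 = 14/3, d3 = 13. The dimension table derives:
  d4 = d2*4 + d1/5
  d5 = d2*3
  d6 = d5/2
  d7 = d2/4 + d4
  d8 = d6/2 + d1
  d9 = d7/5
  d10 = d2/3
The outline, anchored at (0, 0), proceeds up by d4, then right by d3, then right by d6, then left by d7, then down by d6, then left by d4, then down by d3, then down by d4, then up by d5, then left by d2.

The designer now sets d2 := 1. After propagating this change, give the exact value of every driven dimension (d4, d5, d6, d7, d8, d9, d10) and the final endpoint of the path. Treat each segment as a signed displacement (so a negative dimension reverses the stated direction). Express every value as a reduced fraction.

Apply edit: d2 := 1
  d4 = d2*4 + d1/5 = 24/5
  d5 = d2*3 = 3
  d6 = d5/2 = 3/2
  d7 = d2/4 + d4 = 101/20
  d8 = d6/2 + d1 = 19/4
  d9 = d7/5 = 101/100
  d10 = d2/3 = 1/3
Walk from origin (0, 0):
  seg 1: up by d4 = 24/5 → (0, 24/5)
  seg 2: right by d3 = 13 → (13, 24/5)
  seg 3: right by d6 = 3/2 → (29/2, 24/5)
  seg 4: left by d7 = 101/20 → (189/20, 24/5)
  seg 5: down by d6 = 3/2 → (189/20, 33/10)
  seg 6: left by d4 = 24/5 → (93/20, 33/10)
  seg 7: down by d3 = 13 → (93/20, -97/10)
  seg 8: down by d4 = 24/5 → (93/20, -29/2)
  seg 9: up by d5 = 3 → (93/20, -23/2)
  seg 10: left by d2 = 1 → (73/20, -23/2)

d4 = 24/5
d5 = 3
d6 = 3/2
d7 = 101/20
d8 = 19/4
d9 = 101/100
d10 = 1/3
endpoint = (73/20, -23/2)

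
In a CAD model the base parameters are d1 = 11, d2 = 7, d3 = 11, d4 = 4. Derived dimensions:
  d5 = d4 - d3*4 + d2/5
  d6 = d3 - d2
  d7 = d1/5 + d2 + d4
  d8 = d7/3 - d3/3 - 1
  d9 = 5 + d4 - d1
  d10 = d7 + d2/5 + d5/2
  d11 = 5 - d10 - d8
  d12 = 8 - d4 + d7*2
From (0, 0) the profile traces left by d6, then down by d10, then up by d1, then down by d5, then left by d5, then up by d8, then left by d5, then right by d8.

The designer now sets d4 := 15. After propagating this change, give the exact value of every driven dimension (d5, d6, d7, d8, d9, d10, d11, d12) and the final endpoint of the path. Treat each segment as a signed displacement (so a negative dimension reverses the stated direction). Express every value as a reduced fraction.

d5 = -138/5
d6 = 4
d7 = 121/5
d8 = 17/5
d9 = 9
d10 = 59/5
d11 = -51/5
d12 = 207/5
endpoint = (273/5, 151/5)

Apply edit: d4 := 15
  d5 = d4 - d3*4 + d2/5 = -138/5
  d6 = d3 - d2 = 4
  d7 = d1/5 + d2 + d4 = 121/5
  d8 = d7/3 - d3/3 - 1 = 17/5
  d9 = 5 + d4 - d1 = 9
  d10 = d7 + d2/5 + d5/2 = 59/5
  d11 = 5 - d10 - d8 = -51/5
  d12 = 8 - d4 + d7*2 = 207/5
Walk from origin (0, 0):
  seg 1: left by d6 = 4 → (-4, 0)
  seg 2: down by d10 = 59/5 → (-4, -59/5)
  seg 3: up by d1 = 11 → (-4, -4/5)
  seg 4: down by d5 = -138/5 → (-4, 134/5)
  seg 5: left by d5 = -138/5 → (118/5, 134/5)
  seg 6: up by d8 = 17/5 → (118/5, 151/5)
  seg 7: left by d5 = -138/5 → (256/5, 151/5)
  seg 8: right by d8 = 17/5 → (273/5, 151/5)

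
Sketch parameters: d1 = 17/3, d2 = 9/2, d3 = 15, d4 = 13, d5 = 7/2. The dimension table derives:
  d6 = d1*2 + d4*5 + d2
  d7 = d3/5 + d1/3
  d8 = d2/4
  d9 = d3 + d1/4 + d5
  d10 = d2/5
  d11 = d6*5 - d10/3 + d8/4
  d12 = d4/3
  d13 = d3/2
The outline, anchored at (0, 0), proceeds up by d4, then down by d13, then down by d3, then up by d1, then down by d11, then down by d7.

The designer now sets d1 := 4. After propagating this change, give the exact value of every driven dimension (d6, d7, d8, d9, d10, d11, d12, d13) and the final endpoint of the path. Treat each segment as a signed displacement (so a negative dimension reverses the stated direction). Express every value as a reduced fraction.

Apply edit: d1 := 4
  d6 = d1*2 + d4*5 + d2 = 155/2
  d7 = d3/5 + d1/3 = 13/3
  d8 = d2/4 = 9/8
  d9 = d3 + d1/4 + d5 = 39/2
  d10 = d2/5 = 9/10
  d11 = d6*5 - d10/3 + d8/4 = 61997/160
  d12 = d4/3 = 13/3
  d13 = d3/2 = 15/2
Walk from origin (0, 0):
  seg 1: up by d4 = 13 → (0, 13)
  seg 2: down by d13 = 15/2 → (0, 11/2)
  seg 3: down by d3 = 15 → (0, -19/2)
  seg 4: up by d1 = 4 → (0, -11/2)
  seg 5: down by d11 = 61997/160 → (0, -62877/160)
  seg 6: down by d7 = 13/3 → (0, -190711/480)

d6 = 155/2
d7 = 13/3
d8 = 9/8
d9 = 39/2
d10 = 9/10
d11 = 61997/160
d12 = 13/3
d13 = 15/2
endpoint = (0, -190711/480)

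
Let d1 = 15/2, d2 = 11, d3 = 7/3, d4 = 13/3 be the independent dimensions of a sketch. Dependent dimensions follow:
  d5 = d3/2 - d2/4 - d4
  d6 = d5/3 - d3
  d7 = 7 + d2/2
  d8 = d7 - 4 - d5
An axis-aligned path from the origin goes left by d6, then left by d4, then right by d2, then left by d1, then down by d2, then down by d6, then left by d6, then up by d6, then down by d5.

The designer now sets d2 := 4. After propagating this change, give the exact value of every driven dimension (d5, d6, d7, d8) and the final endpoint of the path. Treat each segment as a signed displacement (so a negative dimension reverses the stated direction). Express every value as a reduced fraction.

d5 = -25/6
d6 = -67/18
d7 = 9
d8 = 55/6
endpoint = (-7/18, 1/6)

Apply edit: d2 := 4
  d5 = d3/2 - d2/4 - d4 = -25/6
  d6 = d5/3 - d3 = -67/18
  d7 = 7 + d2/2 = 9
  d8 = d7 - 4 - d5 = 55/6
Walk from origin (0, 0):
  seg 1: left by d6 = -67/18 → (67/18, 0)
  seg 2: left by d4 = 13/3 → (-11/18, 0)
  seg 3: right by d2 = 4 → (61/18, 0)
  seg 4: left by d1 = 15/2 → (-37/9, 0)
  seg 5: down by d2 = 4 → (-37/9, -4)
  seg 6: down by d6 = -67/18 → (-37/9, -5/18)
  seg 7: left by d6 = -67/18 → (-7/18, -5/18)
  seg 8: up by d6 = -67/18 → (-7/18, -4)
  seg 9: down by d5 = -25/6 → (-7/18, 1/6)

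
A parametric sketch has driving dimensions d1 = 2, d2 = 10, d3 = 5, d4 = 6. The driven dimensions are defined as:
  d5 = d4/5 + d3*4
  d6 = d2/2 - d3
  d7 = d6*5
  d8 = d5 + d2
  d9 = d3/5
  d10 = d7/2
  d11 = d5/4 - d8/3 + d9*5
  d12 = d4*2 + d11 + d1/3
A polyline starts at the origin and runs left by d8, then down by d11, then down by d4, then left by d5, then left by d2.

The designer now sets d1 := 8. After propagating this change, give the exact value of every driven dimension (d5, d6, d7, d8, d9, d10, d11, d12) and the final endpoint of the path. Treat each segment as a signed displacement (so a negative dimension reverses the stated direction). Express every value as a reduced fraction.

Apply edit: d1 := 8
  d5 = d4/5 + d3*4 = 106/5
  d6 = d2/2 - d3 = 0
  d7 = d6*5 = 0
  d8 = d5 + d2 = 156/5
  d9 = d3/5 = 1
  d10 = d7/2 = 0
  d11 = d5/4 - d8/3 + d9*5 = -1/10
  d12 = d4*2 + d11 + d1/3 = 437/30
Walk from origin (0, 0):
  seg 1: left by d8 = 156/5 → (-156/5, 0)
  seg 2: down by d11 = -1/10 → (-156/5, 1/10)
  seg 3: down by d4 = 6 → (-156/5, -59/10)
  seg 4: left by d5 = 106/5 → (-262/5, -59/10)
  seg 5: left by d2 = 10 → (-312/5, -59/10)

d5 = 106/5
d6 = 0
d7 = 0
d8 = 156/5
d9 = 1
d10 = 0
d11 = -1/10
d12 = 437/30
endpoint = (-312/5, -59/10)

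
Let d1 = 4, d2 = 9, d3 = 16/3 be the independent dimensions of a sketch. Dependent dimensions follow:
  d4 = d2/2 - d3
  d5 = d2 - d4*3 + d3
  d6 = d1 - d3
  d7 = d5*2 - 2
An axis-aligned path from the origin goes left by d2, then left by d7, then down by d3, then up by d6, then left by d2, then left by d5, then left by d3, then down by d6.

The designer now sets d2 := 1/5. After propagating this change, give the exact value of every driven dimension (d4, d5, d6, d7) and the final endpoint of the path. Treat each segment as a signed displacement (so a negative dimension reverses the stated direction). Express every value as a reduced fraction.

d4 = -157/30
d5 = 637/30
d6 = -4/3
d7 = 607/15
endpoint = (-2023/30, -16/3)

Apply edit: d2 := 1/5
  d4 = d2/2 - d3 = -157/30
  d5 = d2 - d4*3 + d3 = 637/30
  d6 = d1 - d3 = -4/3
  d7 = d5*2 - 2 = 607/15
Walk from origin (0, 0):
  seg 1: left by d2 = 1/5 → (-1/5, 0)
  seg 2: left by d7 = 607/15 → (-122/3, 0)
  seg 3: down by d3 = 16/3 → (-122/3, -16/3)
  seg 4: up by d6 = -4/3 → (-122/3, -20/3)
  seg 5: left by d2 = 1/5 → (-613/15, -20/3)
  seg 6: left by d5 = 637/30 → (-621/10, -20/3)
  seg 7: left by d3 = 16/3 → (-2023/30, -20/3)
  seg 8: down by d6 = -4/3 → (-2023/30, -16/3)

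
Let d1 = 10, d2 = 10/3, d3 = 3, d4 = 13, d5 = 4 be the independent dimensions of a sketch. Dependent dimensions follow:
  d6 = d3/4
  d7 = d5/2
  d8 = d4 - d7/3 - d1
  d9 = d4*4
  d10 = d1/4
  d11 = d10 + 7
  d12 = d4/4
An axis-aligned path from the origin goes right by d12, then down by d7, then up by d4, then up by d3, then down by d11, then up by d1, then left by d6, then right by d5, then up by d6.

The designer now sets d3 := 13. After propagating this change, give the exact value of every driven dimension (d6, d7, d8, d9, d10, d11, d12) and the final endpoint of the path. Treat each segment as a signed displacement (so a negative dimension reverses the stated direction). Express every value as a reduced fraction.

Apply edit: d3 := 13
  d6 = d3/4 = 13/4
  d7 = d5/2 = 2
  d8 = d4 - d7/3 - d1 = 7/3
  d9 = d4*4 = 52
  d10 = d1/4 = 5/2
  d11 = d10 + 7 = 19/2
  d12 = d4/4 = 13/4
Walk from origin (0, 0):
  seg 1: right by d12 = 13/4 → (13/4, 0)
  seg 2: down by d7 = 2 → (13/4, -2)
  seg 3: up by d4 = 13 → (13/4, 11)
  seg 4: up by d3 = 13 → (13/4, 24)
  seg 5: down by d11 = 19/2 → (13/4, 29/2)
  seg 6: up by d1 = 10 → (13/4, 49/2)
  seg 7: left by d6 = 13/4 → (0, 49/2)
  seg 8: right by d5 = 4 → (4, 49/2)
  seg 9: up by d6 = 13/4 → (4, 111/4)

d6 = 13/4
d7 = 2
d8 = 7/3
d9 = 52
d10 = 5/2
d11 = 19/2
d12 = 13/4
endpoint = (4, 111/4)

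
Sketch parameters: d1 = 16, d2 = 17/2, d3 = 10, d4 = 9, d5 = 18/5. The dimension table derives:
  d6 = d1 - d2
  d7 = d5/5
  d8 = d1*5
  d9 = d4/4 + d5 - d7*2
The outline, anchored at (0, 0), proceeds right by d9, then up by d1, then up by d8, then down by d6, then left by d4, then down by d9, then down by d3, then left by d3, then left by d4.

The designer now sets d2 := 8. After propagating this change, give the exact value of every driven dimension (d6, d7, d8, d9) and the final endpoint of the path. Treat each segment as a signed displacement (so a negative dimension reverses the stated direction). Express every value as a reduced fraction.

d6 = 8
d7 = 18/25
d8 = 80
d9 = 441/100
endpoint = (-2359/100, 7359/100)

Apply edit: d2 := 8
  d6 = d1 - d2 = 8
  d7 = d5/5 = 18/25
  d8 = d1*5 = 80
  d9 = d4/4 + d5 - d7*2 = 441/100
Walk from origin (0, 0):
  seg 1: right by d9 = 441/100 → (441/100, 0)
  seg 2: up by d1 = 16 → (441/100, 16)
  seg 3: up by d8 = 80 → (441/100, 96)
  seg 4: down by d6 = 8 → (441/100, 88)
  seg 5: left by d4 = 9 → (-459/100, 88)
  seg 6: down by d9 = 441/100 → (-459/100, 8359/100)
  seg 7: down by d3 = 10 → (-459/100, 7359/100)
  seg 8: left by d3 = 10 → (-1459/100, 7359/100)
  seg 9: left by d4 = 9 → (-2359/100, 7359/100)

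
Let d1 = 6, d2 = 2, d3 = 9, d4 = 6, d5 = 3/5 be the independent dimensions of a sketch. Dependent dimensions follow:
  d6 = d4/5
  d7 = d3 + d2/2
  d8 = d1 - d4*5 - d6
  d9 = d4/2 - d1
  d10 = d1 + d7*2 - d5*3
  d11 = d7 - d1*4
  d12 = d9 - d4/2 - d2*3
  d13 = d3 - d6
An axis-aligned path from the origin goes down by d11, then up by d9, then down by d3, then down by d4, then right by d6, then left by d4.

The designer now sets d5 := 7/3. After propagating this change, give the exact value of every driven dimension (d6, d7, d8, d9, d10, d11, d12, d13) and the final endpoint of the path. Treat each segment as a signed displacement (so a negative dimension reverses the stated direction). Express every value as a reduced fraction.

Apply edit: d5 := 7/3
  d6 = d4/5 = 6/5
  d7 = d3 + d2/2 = 10
  d8 = d1 - d4*5 - d6 = -126/5
  d9 = d4/2 - d1 = -3
  d10 = d1 + d7*2 - d5*3 = 19
  d11 = d7 - d1*4 = -14
  d12 = d9 - d4/2 - d2*3 = -12
  d13 = d3 - d6 = 39/5
Walk from origin (0, 0):
  seg 1: down by d11 = -14 → (0, 14)
  seg 2: up by d9 = -3 → (0, 11)
  seg 3: down by d3 = 9 → (0, 2)
  seg 4: down by d4 = 6 → (0, -4)
  seg 5: right by d6 = 6/5 → (6/5, -4)
  seg 6: left by d4 = 6 → (-24/5, -4)

d6 = 6/5
d7 = 10
d8 = -126/5
d9 = -3
d10 = 19
d11 = -14
d12 = -12
d13 = 39/5
endpoint = (-24/5, -4)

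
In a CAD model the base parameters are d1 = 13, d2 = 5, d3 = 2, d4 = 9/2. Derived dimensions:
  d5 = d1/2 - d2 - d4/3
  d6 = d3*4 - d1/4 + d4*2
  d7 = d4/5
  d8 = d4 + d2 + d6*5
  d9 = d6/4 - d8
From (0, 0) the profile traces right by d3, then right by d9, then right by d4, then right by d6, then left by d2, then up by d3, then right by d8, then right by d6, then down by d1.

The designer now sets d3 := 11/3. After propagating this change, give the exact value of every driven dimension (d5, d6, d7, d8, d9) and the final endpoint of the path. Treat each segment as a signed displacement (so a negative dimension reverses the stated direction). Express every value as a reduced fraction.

Apply edit: d3 := 11/3
  d5 = d1/2 - d2 - d4/3 = 0
  d6 = d3*4 - d1/4 + d4*2 = 245/12
  d7 = d4/5 = 9/10
  d8 = d4 + d2 + d6*5 = 1339/12
  d9 = d6/4 - d8 = -5111/48
Walk from origin (0, 0):
  seg 1: right by d3 = 11/3 → (11/3, 0)
  seg 2: right by d9 = -5111/48 → (-1645/16, 0)
  seg 3: right by d4 = 9/2 → (-1573/16, 0)
  seg 4: right by d6 = 245/12 → (-3739/48, 0)
  seg 5: left by d2 = 5 → (-3979/48, 0)
  seg 6: up by d3 = 11/3 → (-3979/48, 11/3)
  seg 7: right by d8 = 1339/12 → (459/16, 11/3)
  seg 8: right by d6 = 245/12 → (2357/48, 11/3)
  seg 9: down by d1 = 13 → (2357/48, -28/3)

d5 = 0
d6 = 245/12
d7 = 9/10
d8 = 1339/12
d9 = -5111/48
endpoint = (2357/48, -28/3)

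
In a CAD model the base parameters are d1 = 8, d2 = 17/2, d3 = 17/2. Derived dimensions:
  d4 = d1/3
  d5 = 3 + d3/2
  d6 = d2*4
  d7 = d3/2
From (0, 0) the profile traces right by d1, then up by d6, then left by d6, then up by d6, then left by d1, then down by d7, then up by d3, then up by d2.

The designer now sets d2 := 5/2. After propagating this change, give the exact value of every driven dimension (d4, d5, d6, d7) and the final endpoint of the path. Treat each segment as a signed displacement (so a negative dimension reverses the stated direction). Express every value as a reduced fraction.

Apply edit: d2 := 5/2
  d4 = d1/3 = 8/3
  d5 = 3 + d3/2 = 29/4
  d6 = d2*4 = 10
  d7 = d3/2 = 17/4
Walk from origin (0, 0):
  seg 1: right by d1 = 8 → (8, 0)
  seg 2: up by d6 = 10 → (8, 10)
  seg 3: left by d6 = 10 → (-2, 10)
  seg 4: up by d6 = 10 → (-2, 20)
  seg 5: left by d1 = 8 → (-10, 20)
  seg 6: down by d7 = 17/4 → (-10, 63/4)
  seg 7: up by d3 = 17/2 → (-10, 97/4)
  seg 8: up by d2 = 5/2 → (-10, 107/4)

d4 = 8/3
d5 = 29/4
d6 = 10
d7 = 17/4
endpoint = (-10, 107/4)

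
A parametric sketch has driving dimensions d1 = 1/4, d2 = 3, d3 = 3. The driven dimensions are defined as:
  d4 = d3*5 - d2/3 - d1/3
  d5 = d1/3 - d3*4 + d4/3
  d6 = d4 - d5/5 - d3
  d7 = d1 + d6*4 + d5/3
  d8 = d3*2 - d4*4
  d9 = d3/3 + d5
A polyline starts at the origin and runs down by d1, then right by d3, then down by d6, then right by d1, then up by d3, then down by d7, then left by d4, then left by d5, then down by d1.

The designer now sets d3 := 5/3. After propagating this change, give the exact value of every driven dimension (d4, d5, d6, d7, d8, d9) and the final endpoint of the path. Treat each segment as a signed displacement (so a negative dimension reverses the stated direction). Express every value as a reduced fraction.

Apply edit: d3 := 5/3
  d4 = d3*5 - d2/3 - d1/3 = 29/4
  d5 = d1/3 - d3*4 + d4/3 = -25/6
  d6 = d4 - d5/5 - d3 = 77/12
  d7 = d1 + d6*4 + d5/3 = 883/36
  d8 = d3*2 - d4*4 = -77/3
  d9 = d3/3 + d5 = -65/18
Walk from origin (0, 0):
  seg 1: down by d1 = 1/4 → (0, -1/4)
  seg 2: right by d3 = 5/3 → (5/3, -1/4)
  seg 3: down by d6 = 77/12 → (5/3, -20/3)
  seg 4: right by d1 = 1/4 → (23/12, -20/3)
  seg 5: up by d3 = 5/3 → (23/12, -5)
  seg 6: down by d7 = 883/36 → (23/12, -1063/36)
  seg 7: left by d4 = 29/4 → (-16/3, -1063/36)
  seg 8: left by d5 = -25/6 → (-7/6, -1063/36)
  seg 9: down by d1 = 1/4 → (-7/6, -268/9)

d4 = 29/4
d5 = -25/6
d6 = 77/12
d7 = 883/36
d8 = -77/3
d9 = -65/18
endpoint = (-7/6, -268/9)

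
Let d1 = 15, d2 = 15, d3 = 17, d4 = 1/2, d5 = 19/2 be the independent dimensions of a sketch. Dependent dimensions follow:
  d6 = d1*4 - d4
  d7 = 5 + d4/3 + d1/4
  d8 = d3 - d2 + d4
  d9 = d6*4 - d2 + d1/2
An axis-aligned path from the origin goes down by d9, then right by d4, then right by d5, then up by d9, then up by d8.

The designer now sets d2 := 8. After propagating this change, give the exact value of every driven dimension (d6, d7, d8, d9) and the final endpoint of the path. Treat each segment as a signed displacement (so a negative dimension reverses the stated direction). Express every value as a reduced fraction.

Apply edit: d2 := 8
  d6 = d1*4 - d4 = 119/2
  d7 = 5 + d4/3 + d1/4 = 107/12
  d8 = d3 - d2 + d4 = 19/2
  d9 = d6*4 - d2 + d1/2 = 475/2
Walk from origin (0, 0):
  seg 1: down by d9 = 475/2 → (0, -475/2)
  seg 2: right by d4 = 1/2 → (1/2, -475/2)
  seg 3: right by d5 = 19/2 → (10, -475/2)
  seg 4: up by d9 = 475/2 → (10, 0)
  seg 5: up by d8 = 19/2 → (10, 19/2)

d6 = 119/2
d7 = 107/12
d8 = 19/2
d9 = 475/2
endpoint = (10, 19/2)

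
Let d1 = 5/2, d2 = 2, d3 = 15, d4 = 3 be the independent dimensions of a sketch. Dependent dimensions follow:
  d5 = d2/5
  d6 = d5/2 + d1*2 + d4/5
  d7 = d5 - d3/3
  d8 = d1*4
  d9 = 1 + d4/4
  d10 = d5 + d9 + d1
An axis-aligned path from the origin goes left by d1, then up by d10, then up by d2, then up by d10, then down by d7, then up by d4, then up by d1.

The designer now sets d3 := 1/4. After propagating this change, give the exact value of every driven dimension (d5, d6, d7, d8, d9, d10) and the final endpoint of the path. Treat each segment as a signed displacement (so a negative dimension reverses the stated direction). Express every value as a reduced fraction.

d5 = 2/5
d6 = 29/5
d7 = 19/60
d8 = 10
d9 = 7/4
d10 = 93/20
endpoint = (-5/2, 989/60)

Apply edit: d3 := 1/4
  d5 = d2/5 = 2/5
  d6 = d5/2 + d1*2 + d4/5 = 29/5
  d7 = d5 - d3/3 = 19/60
  d8 = d1*4 = 10
  d9 = 1 + d4/4 = 7/4
  d10 = d5 + d9 + d1 = 93/20
Walk from origin (0, 0):
  seg 1: left by d1 = 5/2 → (-5/2, 0)
  seg 2: up by d10 = 93/20 → (-5/2, 93/20)
  seg 3: up by d2 = 2 → (-5/2, 133/20)
  seg 4: up by d10 = 93/20 → (-5/2, 113/10)
  seg 5: down by d7 = 19/60 → (-5/2, 659/60)
  seg 6: up by d4 = 3 → (-5/2, 839/60)
  seg 7: up by d1 = 5/2 → (-5/2, 989/60)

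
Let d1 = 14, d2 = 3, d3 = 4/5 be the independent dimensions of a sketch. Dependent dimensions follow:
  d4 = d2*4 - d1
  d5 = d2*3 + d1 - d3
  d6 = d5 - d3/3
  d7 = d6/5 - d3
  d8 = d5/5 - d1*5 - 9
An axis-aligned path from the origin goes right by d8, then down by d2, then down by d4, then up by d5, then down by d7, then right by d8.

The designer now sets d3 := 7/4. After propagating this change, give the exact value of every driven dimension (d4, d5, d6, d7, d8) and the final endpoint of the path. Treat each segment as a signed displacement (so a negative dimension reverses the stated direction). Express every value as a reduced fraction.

Apply edit: d3 := 7/4
  d4 = d2*4 - d1 = -2
  d5 = d2*3 + d1 - d3 = 85/4
  d6 = d5 - d3/3 = 62/3
  d7 = d6/5 - d3 = 143/60
  d8 = d5/5 - d1*5 - 9 = -299/4
Walk from origin (0, 0):
  seg 1: right by d8 = -299/4 → (-299/4, 0)
  seg 2: down by d2 = 3 → (-299/4, -3)
  seg 3: down by d4 = -2 → (-299/4, -1)
  seg 4: up by d5 = 85/4 → (-299/4, 81/4)
  seg 5: down by d7 = 143/60 → (-299/4, 268/15)
  seg 6: right by d8 = -299/4 → (-299/2, 268/15)

d4 = -2
d5 = 85/4
d6 = 62/3
d7 = 143/60
d8 = -299/4
endpoint = (-299/2, 268/15)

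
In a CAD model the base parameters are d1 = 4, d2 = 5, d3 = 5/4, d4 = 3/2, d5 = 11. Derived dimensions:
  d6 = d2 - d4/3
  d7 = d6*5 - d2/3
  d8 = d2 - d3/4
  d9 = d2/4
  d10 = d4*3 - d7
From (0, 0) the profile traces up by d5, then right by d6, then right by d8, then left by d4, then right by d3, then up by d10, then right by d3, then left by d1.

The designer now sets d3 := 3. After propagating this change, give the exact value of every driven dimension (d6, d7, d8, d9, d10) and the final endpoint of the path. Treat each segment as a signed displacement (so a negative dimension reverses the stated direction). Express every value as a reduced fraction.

d6 = 9/2
d7 = 125/6
d8 = 17/4
d9 = 5/4
d10 = -49/3
endpoint = (37/4, -16/3)

Apply edit: d3 := 3
  d6 = d2 - d4/3 = 9/2
  d7 = d6*5 - d2/3 = 125/6
  d8 = d2 - d3/4 = 17/4
  d9 = d2/4 = 5/4
  d10 = d4*3 - d7 = -49/3
Walk from origin (0, 0):
  seg 1: up by d5 = 11 → (0, 11)
  seg 2: right by d6 = 9/2 → (9/2, 11)
  seg 3: right by d8 = 17/4 → (35/4, 11)
  seg 4: left by d4 = 3/2 → (29/4, 11)
  seg 5: right by d3 = 3 → (41/4, 11)
  seg 6: up by d10 = -49/3 → (41/4, -16/3)
  seg 7: right by d3 = 3 → (53/4, -16/3)
  seg 8: left by d1 = 4 → (37/4, -16/3)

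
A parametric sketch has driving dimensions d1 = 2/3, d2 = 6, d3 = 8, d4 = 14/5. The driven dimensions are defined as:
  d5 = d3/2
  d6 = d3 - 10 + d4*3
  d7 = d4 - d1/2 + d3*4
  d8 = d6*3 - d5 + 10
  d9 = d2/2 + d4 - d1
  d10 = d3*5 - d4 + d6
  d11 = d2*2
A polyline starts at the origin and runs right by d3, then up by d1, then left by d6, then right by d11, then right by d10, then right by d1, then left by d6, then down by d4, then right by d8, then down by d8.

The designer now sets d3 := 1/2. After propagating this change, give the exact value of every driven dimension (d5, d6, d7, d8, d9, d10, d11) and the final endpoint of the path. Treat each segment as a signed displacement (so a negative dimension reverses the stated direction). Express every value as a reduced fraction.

Apply edit: d3 := 1/2
  d5 = d3/2 = 1/4
  d6 = d3 - 10 + d4*3 = -11/10
  d7 = d4 - d1/2 + d3*4 = 67/15
  d8 = d6*3 - d5 + 10 = 129/20
  d9 = d2/2 + d4 - d1 = 77/15
  d10 = d3*5 - d4 + d6 = -7/5
  d11 = d2*2 = 12
Walk from origin (0, 0):
  seg 1: right by d3 = 1/2 → (1/2, 0)
  seg 2: up by d1 = 2/3 → (1/2, 2/3)
  seg 3: left by d6 = -11/10 → (8/5, 2/3)
  seg 4: right by d11 = 12 → (68/5, 2/3)
  seg 5: right by d10 = -7/5 → (61/5, 2/3)
  seg 6: right by d1 = 2/3 → (193/15, 2/3)
  seg 7: left by d6 = -11/10 → (419/30, 2/3)
  seg 8: down by d4 = 14/5 → (419/30, -32/15)
  seg 9: right by d8 = 129/20 → (245/12, -32/15)
  seg 10: down by d8 = 129/20 → (245/12, -103/12)

d5 = 1/4
d6 = -11/10
d7 = 67/15
d8 = 129/20
d9 = 77/15
d10 = -7/5
d11 = 12
endpoint = (245/12, -103/12)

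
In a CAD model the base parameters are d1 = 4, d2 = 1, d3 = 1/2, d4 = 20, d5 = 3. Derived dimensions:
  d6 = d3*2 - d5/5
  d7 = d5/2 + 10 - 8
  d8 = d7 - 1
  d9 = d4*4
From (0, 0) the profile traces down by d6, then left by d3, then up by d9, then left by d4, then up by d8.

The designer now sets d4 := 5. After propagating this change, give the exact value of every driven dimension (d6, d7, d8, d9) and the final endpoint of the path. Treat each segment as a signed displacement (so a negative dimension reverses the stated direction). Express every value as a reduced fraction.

d6 = 2/5
d7 = 7/2
d8 = 5/2
d9 = 20
endpoint = (-11/2, 221/10)

Apply edit: d4 := 5
  d6 = d3*2 - d5/5 = 2/5
  d7 = d5/2 + 10 - 8 = 7/2
  d8 = d7 - 1 = 5/2
  d9 = d4*4 = 20
Walk from origin (0, 0):
  seg 1: down by d6 = 2/5 → (0, -2/5)
  seg 2: left by d3 = 1/2 → (-1/2, -2/5)
  seg 3: up by d9 = 20 → (-1/2, 98/5)
  seg 4: left by d4 = 5 → (-11/2, 98/5)
  seg 5: up by d8 = 5/2 → (-11/2, 221/10)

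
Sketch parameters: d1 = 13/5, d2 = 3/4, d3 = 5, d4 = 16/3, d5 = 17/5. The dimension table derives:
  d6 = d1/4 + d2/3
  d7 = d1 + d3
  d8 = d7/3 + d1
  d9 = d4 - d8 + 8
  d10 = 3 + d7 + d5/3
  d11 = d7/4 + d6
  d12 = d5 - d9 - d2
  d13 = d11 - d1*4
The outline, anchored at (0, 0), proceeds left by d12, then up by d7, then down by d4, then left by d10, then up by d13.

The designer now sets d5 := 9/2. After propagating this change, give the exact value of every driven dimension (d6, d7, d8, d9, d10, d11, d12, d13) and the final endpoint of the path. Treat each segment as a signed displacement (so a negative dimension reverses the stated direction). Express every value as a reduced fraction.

d6 = 9/10
d7 = 38/5
d8 = 77/15
d9 = 41/5
d10 = 121/10
d11 = 14/5
d12 = -89/20
d13 = -38/5
endpoint = (-153/20, -16/3)

Apply edit: d5 := 9/2
  d6 = d1/4 + d2/3 = 9/10
  d7 = d1 + d3 = 38/5
  d8 = d7/3 + d1 = 77/15
  d9 = d4 - d8 + 8 = 41/5
  d10 = 3 + d7 + d5/3 = 121/10
  d11 = d7/4 + d6 = 14/5
  d12 = d5 - d9 - d2 = -89/20
  d13 = d11 - d1*4 = -38/5
Walk from origin (0, 0):
  seg 1: left by d12 = -89/20 → (89/20, 0)
  seg 2: up by d7 = 38/5 → (89/20, 38/5)
  seg 3: down by d4 = 16/3 → (89/20, 34/15)
  seg 4: left by d10 = 121/10 → (-153/20, 34/15)
  seg 5: up by d13 = -38/5 → (-153/20, -16/3)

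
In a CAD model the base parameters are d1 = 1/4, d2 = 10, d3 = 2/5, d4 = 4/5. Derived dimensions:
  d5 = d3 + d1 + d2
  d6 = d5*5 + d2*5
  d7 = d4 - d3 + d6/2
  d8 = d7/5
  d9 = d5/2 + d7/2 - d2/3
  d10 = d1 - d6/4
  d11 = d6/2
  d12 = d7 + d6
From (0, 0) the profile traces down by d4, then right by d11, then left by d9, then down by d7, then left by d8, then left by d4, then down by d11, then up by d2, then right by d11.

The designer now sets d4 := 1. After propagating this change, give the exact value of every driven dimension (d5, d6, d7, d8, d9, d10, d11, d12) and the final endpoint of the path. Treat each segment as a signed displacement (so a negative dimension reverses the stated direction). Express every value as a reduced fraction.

Apply edit: d4 := 1
  d5 = d3 + d1 + d2 = 213/20
  d6 = d5*5 + d2*5 = 413/4
  d7 = d4 - d3 + d6/2 = 2089/40
  d8 = d7/5 = 2089/200
  d9 = d5/2 + d7/2 - d2/3 = 1349/48
  d10 = d1 - d6/4 = -409/16
  d11 = d6/2 = 413/8
  d12 = d7 + d6 = 6219/40
Walk from origin (0, 0):
  seg 1: down by d4 = 1 → (0, -1)
  seg 2: right by d11 = 413/8 → (413/8, -1)
  seg 3: left by d9 = 1349/48 → (1129/48, -1)
  seg 4: down by d7 = 2089/40 → (1129/48, -2129/40)
  seg 5: left by d8 = 2089/200 → (15691/1200, -2129/40)
  seg 6: left by d4 = 1 → (14491/1200, -2129/40)
  seg 7: down by d11 = 413/8 → (14491/1200, -2097/20)
  seg 8: up by d2 = 10 → (14491/1200, -1897/20)
  seg 9: right by d11 = 413/8 → (76441/1200, -1897/20)

d5 = 213/20
d6 = 413/4
d7 = 2089/40
d8 = 2089/200
d9 = 1349/48
d10 = -409/16
d11 = 413/8
d12 = 6219/40
endpoint = (76441/1200, -1897/20)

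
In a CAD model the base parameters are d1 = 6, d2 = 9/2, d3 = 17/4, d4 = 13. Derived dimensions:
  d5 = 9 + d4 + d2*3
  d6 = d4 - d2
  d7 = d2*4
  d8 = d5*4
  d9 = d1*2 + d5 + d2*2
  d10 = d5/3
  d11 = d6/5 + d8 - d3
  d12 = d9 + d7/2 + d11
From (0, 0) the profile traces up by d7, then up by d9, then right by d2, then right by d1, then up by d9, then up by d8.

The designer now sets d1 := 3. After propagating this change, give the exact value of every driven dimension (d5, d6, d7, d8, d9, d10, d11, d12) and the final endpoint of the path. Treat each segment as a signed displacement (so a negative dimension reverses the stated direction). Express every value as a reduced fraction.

Apply edit: d1 := 3
  d5 = 9 + d4 + d2*3 = 71/2
  d6 = d4 - d2 = 17/2
  d7 = d2*4 = 18
  d8 = d5*4 = 142
  d9 = d1*2 + d5 + d2*2 = 101/2
  d10 = d5/3 = 71/6
  d11 = d6/5 + d8 - d3 = 2789/20
  d12 = d9 + d7/2 + d11 = 3979/20
Walk from origin (0, 0):
  seg 1: up by d7 = 18 → (0, 18)
  seg 2: up by d9 = 101/2 → (0, 137/2)
  seg 3: right by d2 = 9/2 → (9/2, 137/2)
  seg 4: right by d1 = 3 → (15/2, 137/2)
  seg 5: up by d9 = 101/2 → (15/2, 119)
  seg 6: up by d8 = 142 → (15/2, 261)

d5 = 71/2
d6 = 17/2
d7 = 18
d8 = 142
d9 = 101/2
d10 = 71/6
d11 = 2789/20
d12 = 3979/20
endpoint = (15/2, 261)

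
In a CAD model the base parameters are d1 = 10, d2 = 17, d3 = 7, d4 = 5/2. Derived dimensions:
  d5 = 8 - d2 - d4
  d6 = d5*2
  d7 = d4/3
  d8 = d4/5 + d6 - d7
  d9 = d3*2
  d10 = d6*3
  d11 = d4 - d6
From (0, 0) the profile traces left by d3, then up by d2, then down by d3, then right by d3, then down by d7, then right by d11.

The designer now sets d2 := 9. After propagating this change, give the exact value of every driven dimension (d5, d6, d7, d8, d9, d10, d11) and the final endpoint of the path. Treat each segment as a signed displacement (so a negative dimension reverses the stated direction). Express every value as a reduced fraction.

d5 = -7/2
d6 = -7
d7 = 5/6
d8 = -22/3
d9 = 14
d10 = -21
d11 = 19/2
endpoint = (19/2, 7/6)

Apply edit: d2 := 9
  d5 = 8 - d2 - d4 = -7/2
  d6 = d5*2 = -7
  d7 = d4/3 = 5/6
  d8 = d4/5 + d6 - d7 = -22/3
  d9 = d3*2 = 14
  d10 = d6*3 = -21
  d11 = d4 - d6 = 19/2
Walk from origin (0, 0):
  seg 1: left by d3 = 7 → (-7, 0)
  seg 2: up by d2 = 9 → (-7, 9)
  seg 3: down by d3 = 7 → (-7, 2)
  seg 4: right by d3 = 7 → (0, 2)
  seg 5: down by d7 = 5/6 → (0, 7/6)
  seg 6: right by d11 = 19/2 → (19/2, 7/6)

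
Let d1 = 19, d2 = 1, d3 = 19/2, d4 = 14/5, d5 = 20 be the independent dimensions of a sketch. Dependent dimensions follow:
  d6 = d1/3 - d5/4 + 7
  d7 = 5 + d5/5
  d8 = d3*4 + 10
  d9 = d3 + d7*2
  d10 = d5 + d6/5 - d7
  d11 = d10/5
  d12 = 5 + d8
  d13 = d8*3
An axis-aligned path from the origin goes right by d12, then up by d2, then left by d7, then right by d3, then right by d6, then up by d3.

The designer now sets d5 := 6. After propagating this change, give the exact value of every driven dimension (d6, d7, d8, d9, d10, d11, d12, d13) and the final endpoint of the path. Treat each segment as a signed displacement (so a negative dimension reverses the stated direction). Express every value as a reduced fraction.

d6 = 71/6
d7 = 31/5
d8 = 48
d9 = 219/10
d10 = 13/6
d11 = 13/30
d12 = 53
d13 = 144
endpoint = (1022/15, 21/2)

Apply edit: d5 := 6
  d6 = d1/3 - d5/4 + 7 = 71/6
  d7 = 5 + d5/5 = 31/5
  d8 = d3*4 + 10 = 48
  d9 = d3 + d7*2 = 219/10
  d10 = d5 + d6/5 - d7 = 13/6
  d11 = d10/5 = 13/30
  d12 = 5 + d8 = 53
  d13 = d8*3 = 144
Walk from origin (0, 0):
  seg 1: right by d12 = 53 → (53, 0)
  seg 2: up by d2 = 1 → (53, 1)
  seg 3: left by d7 = 31/5 → (234/5, 1)
  seg 4: right by d3 = 19/2 → (563/10, 1)
  seg 5: right by d6 = 71/6 → (1022/15, 1)
  seg 6: up by d3 = 19/2 → (1022/15, 21/2)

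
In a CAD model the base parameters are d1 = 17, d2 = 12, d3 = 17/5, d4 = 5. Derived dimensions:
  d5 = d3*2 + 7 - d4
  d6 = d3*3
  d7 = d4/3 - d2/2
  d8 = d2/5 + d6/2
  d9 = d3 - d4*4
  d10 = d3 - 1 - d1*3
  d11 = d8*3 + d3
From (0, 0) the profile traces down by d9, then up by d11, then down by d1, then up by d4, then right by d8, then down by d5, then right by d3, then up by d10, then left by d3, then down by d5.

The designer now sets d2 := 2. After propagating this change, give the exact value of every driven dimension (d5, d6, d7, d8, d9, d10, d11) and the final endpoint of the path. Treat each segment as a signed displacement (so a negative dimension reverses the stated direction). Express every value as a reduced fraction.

Apply edit: d2 := 2
  d5 = d3*2 + 7 - d4 = 44/5
  d6 = d3*3 = 51/5
  d7 = d4/3 - d2/2 = 2/3
  d8 = d2/5 + d6/2 = 11/2
  d9 = d3 - d4*4 = -83/5
  d10 = d3 - 1 - d1*3 = -243/5
  d11 = d8*3 + d3 = 199/10
Walk from origin (0, 0):
  seg 1: down by d9 = -83/5 → (0, 83/5)
  seg 2: up by d11 = 199/10 → (0, 73/2)
  seg 3: down by d1 = 17 → (0, 39/2)
  seg 4: up by d4 = 5 → (0, 49/2)
  seg 5: right by d8 = 11/2 → (11/2, 49/2)
  seg 6: down by d5 = 44/5 → (11/2, 157/10)
  seg 7: right by d3 = 17/5 → (89/10, 157/10)
  seg 8: up by d10 = -243/5 → (89/10, -329/10)
  seg 9: left by d3 = 17/5 → (11/2, -329/10)
  seg 10: down by d5 = 44/5 → (11/2, -417/10)

d5 = 44/5
d6 = 51/5
d7 = 2/3
d8 = 11/2
d9 = -83/5
d10 = -243/5
d11 = 199/10
endpoint = (11/2, -417/10)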